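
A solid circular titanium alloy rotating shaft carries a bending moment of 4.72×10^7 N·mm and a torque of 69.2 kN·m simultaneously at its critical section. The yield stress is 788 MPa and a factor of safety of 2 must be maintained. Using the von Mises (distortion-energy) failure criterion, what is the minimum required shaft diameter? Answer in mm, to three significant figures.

d = 125 mm

σ_allow = σ_y/n = 788/2 = 394.0 MPa.
For a solid shaft σ_b = 32M/(πd³) and τ = 16T/(πd³), so the von Mises stress is σ' = (16/πd³)·√(4M²+3T²).
√(4M²+3T²) = √(4×(4.720×10^7)² + 3×(6.920×10^7)²) = 1.526×10^8 N·mm.
d³ = 16×1.526×10^8/(π×394.0) = 1.972×10^6 mm³.
d = 125.4 mm.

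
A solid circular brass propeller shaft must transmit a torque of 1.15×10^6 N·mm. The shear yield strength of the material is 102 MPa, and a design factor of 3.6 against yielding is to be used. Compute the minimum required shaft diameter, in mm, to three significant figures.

d = 59.1 mm

Allowable shear stress τ_allow = 102/3.6 = 28.33 MPa.
For a solid shaft τ = 16T/(πd³), so d³ = 16T/(π τ_allow) = 16×1150000/(π×28.33) = 206700 mm³.
d = (206700)^(1/3) = 59.13 mm.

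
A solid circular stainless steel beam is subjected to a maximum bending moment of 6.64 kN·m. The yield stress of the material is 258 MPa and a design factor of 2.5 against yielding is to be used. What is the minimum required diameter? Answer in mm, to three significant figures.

σ_allow = 258/2.5 = 103.2 MPa.
For a solid circular section σ = 32M/(πd³), so d³ = 32M/(π σ_allow) = 32×6640000/(π×103.2) = 655400 mm³.
d = 86.86 mm.

d = 86.9 mm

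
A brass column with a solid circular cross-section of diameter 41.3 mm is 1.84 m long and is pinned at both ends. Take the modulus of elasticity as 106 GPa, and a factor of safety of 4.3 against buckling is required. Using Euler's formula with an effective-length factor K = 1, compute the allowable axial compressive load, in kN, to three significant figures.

P_allow = 10.3 kN

I = πd⁴/64 = π×41.3⁴/64 = 142800 mm⁴.
Effective length L_e = KL = 1×1.84 m = 1840 mm.
Euler critical load P_cr = π²EI/L_e² = π²×106000×142800/1840² = 44130 N.
P_allow = P_cr/n = 44130/4.3 = 10260 N.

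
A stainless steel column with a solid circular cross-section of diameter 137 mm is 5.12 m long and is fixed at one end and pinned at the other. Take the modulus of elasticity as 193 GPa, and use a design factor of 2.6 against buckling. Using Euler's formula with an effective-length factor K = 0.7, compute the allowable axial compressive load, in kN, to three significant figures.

P_allow = 986 kN

I = πd⁴/64 = π×137⁴/64 = 1.729×10^7 mm⁴.
Effective length L_e = KL = 0.7×5.12 m = 3584 mm.
Euler critical load P_cr = π²EI/L_e² = π²×193000×1.729×10^7/3584² = 2.564×10^6 N.
P_allow = P_cr/n = 2.564×10^6/2.6 = 986300 N.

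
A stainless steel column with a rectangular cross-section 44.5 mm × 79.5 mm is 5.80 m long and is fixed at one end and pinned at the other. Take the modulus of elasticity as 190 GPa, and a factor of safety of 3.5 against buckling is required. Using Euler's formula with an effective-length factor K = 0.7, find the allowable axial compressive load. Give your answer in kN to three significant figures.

P_allow = 19.0 kN

Buckling occurs about the weak axis: I_min = h·b³/12 = 79.5×44.5³/12 = 583800 mm⁴ (b = 44.5 mm is the smaller dimension).
Effective length L_e = KL = 0.7×5.80 m = 4060 mm.
Euler critical load P_cr = π²EI/L_e² = π²×190000×583800/4060² = 66420 N.
P_allow = P_cr/n = 66420/3.5 = 18980 N.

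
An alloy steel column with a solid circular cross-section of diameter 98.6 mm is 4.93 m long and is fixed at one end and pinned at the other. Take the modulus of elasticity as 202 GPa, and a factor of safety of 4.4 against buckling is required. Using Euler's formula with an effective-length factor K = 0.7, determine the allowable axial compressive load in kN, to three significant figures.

P_allow = 177 kN

I = πd⁴/64 = π×98.6⁴/64 = 4.640×10^6 mm⁴.
Effective length L_e = KL = 0.7×4.93 m = 3451 mm.
Euler critical load P_cr = π²EI/L_e² = π²×202000×4.640×10^6/3451² = 776700 N.
P_allow = P_cr/n = 776700/4.4 = 176500 N.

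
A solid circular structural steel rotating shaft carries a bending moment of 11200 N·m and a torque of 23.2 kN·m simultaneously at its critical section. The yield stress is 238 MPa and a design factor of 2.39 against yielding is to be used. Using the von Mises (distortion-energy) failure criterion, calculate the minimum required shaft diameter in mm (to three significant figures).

σ_allow = σ_y/n = 238/2.39 = 99.58 MPa.
For a solid shaft σ_b = 32M/(πd³) and τ = 16T/(πd³), so the von Mises stress is σ' = (16/πd³)·√(4M²+3T²).
√(4M²+3T²) = √(4×(1.120×10^7)² + 3×(2.320×10^7)²) = 4.601×10^7 N·mm.
d³ = 16×4.601×10^7/(π×99.58) = 2.353×10^6 mm³.
d = 133.0 mm.

d = 133 mm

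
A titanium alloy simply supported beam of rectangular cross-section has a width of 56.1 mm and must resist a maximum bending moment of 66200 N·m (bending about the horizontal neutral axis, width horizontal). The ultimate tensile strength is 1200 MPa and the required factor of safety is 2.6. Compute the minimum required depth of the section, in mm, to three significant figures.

h = 124 mm

σ_allow = 1200/2.6 = 461.5 MPa.
For a rectangular section σ = 6M/(bh²), so h² = 6M/(b σ_allow) = 6×6.6200×10^7/(56.1×461.5) = 15340 mm².
h = 123.9 mm.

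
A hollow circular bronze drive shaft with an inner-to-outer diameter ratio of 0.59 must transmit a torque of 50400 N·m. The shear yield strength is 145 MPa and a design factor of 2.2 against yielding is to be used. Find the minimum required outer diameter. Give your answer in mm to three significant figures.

τ_allow = 145/2.2 = 65.91 MPa.
For a hollow shaft τ = 16T/[πd_o³(1−k⁴)] with k = 0.59, so 1−k⁴ = 0.8788.
d_o³ = 16T/[π τ_allow (1−k⁴)] = 16×5.0400×10^7/(π×65.91×0.8788) = 4.432×10^6 mm³.
d_o = 164.3 mm.

d_o = 164 mm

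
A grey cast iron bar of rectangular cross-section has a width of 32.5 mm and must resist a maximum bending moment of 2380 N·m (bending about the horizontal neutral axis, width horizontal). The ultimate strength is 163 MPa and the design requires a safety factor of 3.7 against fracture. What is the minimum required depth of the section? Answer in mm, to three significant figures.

σ_allow = 163/3.7 = 44.05 MPa.
For a rectangular section σ = 6M/(bh²), so h² = 6M/(b σ_allow) = 6×2380000/(32.5×44.05) = 9974 mm².
h = 99.87 mm.

h = 99.9 mm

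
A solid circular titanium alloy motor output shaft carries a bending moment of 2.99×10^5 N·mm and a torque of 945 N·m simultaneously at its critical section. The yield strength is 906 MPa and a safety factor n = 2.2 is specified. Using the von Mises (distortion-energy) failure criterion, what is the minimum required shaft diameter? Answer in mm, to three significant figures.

d = 27.8 mm

σ_allow = σ_y/n = 906/2.2 = 411.8 MPa.
For a solid shaft σ_b = 32M/(πd³) and τ = 16T/(πd³), so the von Mises stress is σ' = (16/πd³)·√(4M²+3T²).
√(4M²+3T²) = √(4×(299000)² + 3×(945000)²) = 1.743×10^6 N·mm.
d³ = 16×1.743×10^6/(π×411.8) = 21550 mm³.
d = 27.83 mm.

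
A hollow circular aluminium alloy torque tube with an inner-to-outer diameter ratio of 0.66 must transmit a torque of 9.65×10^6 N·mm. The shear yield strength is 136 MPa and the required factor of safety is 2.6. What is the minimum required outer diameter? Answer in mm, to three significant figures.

τ_allow = 136/2.6 = 52.31 MPa.
For a hollow shaft τ = 16T/[πd_o³(1−k⁴)] with k = 0.66, so 1−k⁴ = 0.8103.
d_o³ = 16T/[π τ_allow (1−k⁴)] = 16×9650000/(π×52.31×0.8103) = 1.160×10^6 mm³.
d_o = 105.1 mm.

d_o = 105 mm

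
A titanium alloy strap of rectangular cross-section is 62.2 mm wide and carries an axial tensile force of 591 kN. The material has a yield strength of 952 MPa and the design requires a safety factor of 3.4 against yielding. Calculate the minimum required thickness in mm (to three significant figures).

t = 33.9 mm

σ_allow = 952/3.4 = 280.0 MPa.
Required area A = F/σ_allow = 591000/280.0 = 2111 mm².
t = A/w = 2111/62.2 = 33.93 mm.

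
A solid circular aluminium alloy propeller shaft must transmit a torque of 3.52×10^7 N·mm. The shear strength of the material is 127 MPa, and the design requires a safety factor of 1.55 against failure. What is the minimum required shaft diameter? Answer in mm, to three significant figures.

Allowable shear stress τ_allow = 127/1.55 = 81.94 MPa.
For a solid shaft τ = 16T/(πd³), so d³ = 16T/(π τ_allow) = 16×3.5200×10^7/(π×81.94) = 2.188×10^6 mm³.
d = (2.188×10^6)^(1/3) = 129.8 mm.

d = 130 mm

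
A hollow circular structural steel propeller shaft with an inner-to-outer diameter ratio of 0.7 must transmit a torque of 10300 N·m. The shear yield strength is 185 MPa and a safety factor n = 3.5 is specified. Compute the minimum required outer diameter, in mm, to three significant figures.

τ_allow = 185/3.5 = 52.86 MPa.
For a hollow shaft τ = 16T/[πd_o³(1−k⁴)] with k = 0.7, so 1−k⁴ = 0.7599.
d_o³ = 16T/[π τ_allow (1−k⁴)] = 16×1.0300×10^7/(π×52.86×0.7599) = 1.306×10^6 mm³.
d_o = 109.3 mm.

d_o = 109 mm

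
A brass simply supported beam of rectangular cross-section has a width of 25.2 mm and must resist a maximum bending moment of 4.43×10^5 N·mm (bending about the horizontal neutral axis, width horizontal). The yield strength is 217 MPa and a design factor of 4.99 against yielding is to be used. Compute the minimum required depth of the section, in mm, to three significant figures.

σ_allow = 217/4.99 = 43.49 MPa.
For a rectangular section σ = 6M/(bh²), so h² = 6M/(b σ_allow) = 6×443000/(25.2×43.49) = 2425 mm².
h = 49.25 mm.

h = 49.2 mm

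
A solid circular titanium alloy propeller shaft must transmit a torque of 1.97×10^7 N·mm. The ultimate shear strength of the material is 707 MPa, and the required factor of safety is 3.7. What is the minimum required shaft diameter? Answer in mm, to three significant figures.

d = 80.7 mm

Allowable shear stress τ_allow = 707/3.7 = 191.1 MPa.
For a solid shaft τ = 16T/(πd³), so d³ = 16T/(π τ_allow) = 16×1.9700×10^7/(π×191.1) = 525100 mm³.
d = (525100)^(1/3) = 80.68 mm.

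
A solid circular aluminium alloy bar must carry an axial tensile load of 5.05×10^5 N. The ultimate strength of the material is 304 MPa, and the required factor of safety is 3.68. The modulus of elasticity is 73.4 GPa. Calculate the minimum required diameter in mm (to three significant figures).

d = 88.2 mm

Allowable stress σ_allow = 304/3.68 = 82.61 MPa.
Required area A = F/σ_allow = 505000/82.61 = 6113 mm².
A = πd²/4 → d = √(4A/π) = 88.22 mm.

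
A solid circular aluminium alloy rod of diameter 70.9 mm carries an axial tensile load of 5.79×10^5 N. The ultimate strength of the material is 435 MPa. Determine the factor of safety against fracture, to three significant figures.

n = 2.97

A = πd²/4 = 3948 mm².
σ = F/A = 579000/3948 = 146.7 MPa.
n = 435/146.7 = 2.966.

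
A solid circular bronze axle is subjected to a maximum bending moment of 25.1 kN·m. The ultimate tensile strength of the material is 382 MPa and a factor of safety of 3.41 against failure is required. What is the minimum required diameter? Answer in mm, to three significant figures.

σ_allow = 382/3.41 = 112.0 MPa.
For a solid circular section σ = 32M/(πd³), so d³ = 32M/(π σ_allow) = 32×2.5100×10^7/(π×112.0) = 2.282×10^6 mm³.
d = 131.7 mm.

d = 132 mm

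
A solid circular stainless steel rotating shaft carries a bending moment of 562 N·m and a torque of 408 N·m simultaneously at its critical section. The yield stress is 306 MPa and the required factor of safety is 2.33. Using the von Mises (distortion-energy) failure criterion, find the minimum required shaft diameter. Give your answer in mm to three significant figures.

σ_allow = σ_y/n = 306/2.33 = 131.3 MPa.
For a solid shaft σ_b = 32M/(πd³) and τ = 16T/(πd³), so the von Mises stress is σ' = (16/πd³)·√(4M²+3T²).
√(4M²+3T²) = √(4×(562000)² + 3×(408000)²) = 1.328×10^6 N·mm.
d³ = 16×1.328×10^6/(π×131.3) = 51490 mm³.
d = 37.20 mm.

d = 37.2 mm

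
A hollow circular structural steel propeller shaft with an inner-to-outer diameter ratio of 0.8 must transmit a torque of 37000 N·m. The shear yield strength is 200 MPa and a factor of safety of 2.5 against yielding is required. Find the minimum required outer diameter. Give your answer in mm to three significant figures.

d_o = 159 mm

τ_allow = 200/2.5 = 80.00 MPa.
For a hollow shaft τ = 16T/[πd_o³(1−k⁴)] with k = 0.8, so 1−k⁴ = 0.5904.
d_o³ = 16T/[π τ_allow (1−k⁴)] = 16×3.7000×10^7/(π×80.00×0.5904) = 3.990×10^6 mm³.
d_o = 158.6 mm.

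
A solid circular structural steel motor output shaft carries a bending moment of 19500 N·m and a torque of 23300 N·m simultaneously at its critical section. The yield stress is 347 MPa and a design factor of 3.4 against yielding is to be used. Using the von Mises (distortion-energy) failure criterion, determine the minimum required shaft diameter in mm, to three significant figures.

σ_allow = σ_y/n = 347/3.4 = 102.1 MPa.
For a solid shaft σ_b = 32M/(πd³) and τ = 16T/(πd³), so the von Mises stress is σ' = (16/πd³)·√(4M²+3T²).
√(4M²+3T²) = √(4×(1.950×10^7)² + 3×(2.330×10^7)²) = 5.612×10^7 N·mm.
d³ = 16×5.612×10^7/(π×102.1) = 2.801×10^6 mm³.
d = 141.0 mm.

d = 141 mm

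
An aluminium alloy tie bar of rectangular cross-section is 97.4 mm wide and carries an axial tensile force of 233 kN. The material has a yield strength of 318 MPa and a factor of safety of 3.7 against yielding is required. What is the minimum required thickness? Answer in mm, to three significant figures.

σ_allow = 318/3.7 = 85.95 MPa.
Required area A = F/σ_allow = 233000/85.95 = 2711 mm².
t = A/w = 2711/97.4 = 27.83 mm.

t = 27.8 mm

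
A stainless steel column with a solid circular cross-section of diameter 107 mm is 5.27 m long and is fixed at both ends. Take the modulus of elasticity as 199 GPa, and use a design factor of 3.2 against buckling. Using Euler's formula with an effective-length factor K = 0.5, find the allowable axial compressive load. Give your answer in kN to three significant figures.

P_allow = 569 kN

I = πd⁴/64 = π×107⁴/64 = 6.434×10^6 mm⁴.
Effective length L_e = KL = 0.5×5.27 m = 2635 mm.
Euler critical load P_cr = π²EI/L_e² = π²×199000×6.434×10^6/2635² = 1.820×10^6 N.
P_allow = P_cr/n = 1.820×10^6/3.2 = 568800 N.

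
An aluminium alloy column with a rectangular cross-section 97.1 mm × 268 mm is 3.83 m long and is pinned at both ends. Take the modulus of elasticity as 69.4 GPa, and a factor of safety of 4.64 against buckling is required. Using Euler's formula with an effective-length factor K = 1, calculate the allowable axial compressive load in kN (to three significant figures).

Buckling occurs about the weak axis: I_min = h·b³/12 = 268×97.1³/12 = 2.045×10^7 mm⁴ (b = 97.1 mm is the smaller dimension).
Effective length L_e = KL = 1×3.83 m = 3830 mm.
Euler critical load P_cr = π²EI/L_e² = π²×69400×2.045×10^7/3830² = 954700 N.
P_allow = P_cr/n = 954700/4.64 = 205800 N.

P_allow = 206 kN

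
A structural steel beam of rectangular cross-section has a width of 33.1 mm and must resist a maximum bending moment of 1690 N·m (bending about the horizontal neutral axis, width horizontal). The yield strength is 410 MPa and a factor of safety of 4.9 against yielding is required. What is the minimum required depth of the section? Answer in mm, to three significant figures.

h = 60.5 mm

σ_allow = 410/4.9 = 83.67 MPa.
For a rectangular section σ = 6M/(bh²), so h² = 6M/(b σ_allow) = 6×1690000/(33.1×83.67) = 3661 mm².
h = 60.51 mm.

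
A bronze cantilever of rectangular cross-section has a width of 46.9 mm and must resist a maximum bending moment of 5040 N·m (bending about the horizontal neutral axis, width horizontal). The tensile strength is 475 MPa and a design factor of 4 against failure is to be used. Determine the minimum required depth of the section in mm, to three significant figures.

h = 73.7 mm

σ_allow = 475/4 = 118.8 MPa.
For a rectangular section σ = 6M/(bh²), so h² = 6M/(b σ_allow) = 6×5040000/(46.9×118.8) = 5430 mm².
h = 73.69 mm.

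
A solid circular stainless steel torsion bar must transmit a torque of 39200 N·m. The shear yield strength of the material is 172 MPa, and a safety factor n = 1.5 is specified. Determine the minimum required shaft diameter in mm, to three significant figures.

d = 120 mm

Allowable shear stress τ_allow = 172/1.5 = 114.7 MPa.
For a solid shaft τ = 16T/(πd³), so d³ = 16T/(π τ_allow) = 16×3.9200×10^7/(π×114.7) = 1.741×10^6 mm³.
d = (1.741×10^6)^(1/3) = 120.3 mm.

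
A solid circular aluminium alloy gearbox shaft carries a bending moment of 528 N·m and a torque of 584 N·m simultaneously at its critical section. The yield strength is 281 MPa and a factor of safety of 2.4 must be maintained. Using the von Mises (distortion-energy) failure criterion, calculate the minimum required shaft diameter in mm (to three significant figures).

d = 39.9 mm

σ_allow = σ_y/n = 281/2.4 = 117.1 MPa.
For a solid shaft σ_b = 32M/(πd³) and τ = 16T/(πd³), so the von Mises stress is σ' = (16/πd³)·√(4M²+3T²).
√(4M²+3T²) = √(4×(528000)² + 3×(584000)²) = 1.462×10^6 N·mm.
d³ = 16×1.462×10^6/(π×117.1) = 63610 mm³.
d = 39.92 mm.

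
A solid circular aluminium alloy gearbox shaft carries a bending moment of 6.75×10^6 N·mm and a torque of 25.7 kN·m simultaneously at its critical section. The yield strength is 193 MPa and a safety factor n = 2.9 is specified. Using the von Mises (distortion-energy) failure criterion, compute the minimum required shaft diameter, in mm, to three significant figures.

d = 153 mm

σ_allow = σ_y/n = 193/2.9 = 66.55 MPa.
For a solid shaft σ_b = 32M/(πd³) and τ = 16T/(πd³), so the von Mises stress is σ' = (16/πd³)·√(4M²+3T²).
√(4M²+3T²) = √(4×(6.750×10^6)² + 3×(2.570×10^7)²) = 4.652×10^7 N·mm.
d³ = 16×4.652×10^7/(π×66.55) = 3.560×10^6 mm³.
d = 152.7 mm.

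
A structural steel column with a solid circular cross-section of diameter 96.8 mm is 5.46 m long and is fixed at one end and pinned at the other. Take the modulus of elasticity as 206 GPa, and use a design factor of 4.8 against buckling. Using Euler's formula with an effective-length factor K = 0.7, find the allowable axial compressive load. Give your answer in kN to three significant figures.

I = πd⁴/64 = π×96.8⁴/64 = 4.310×10^6 mm⁴.
Effective length L_e = KL = 0.7×5.46 m = 3822 mm.
Euler critical load P_cr = π²EI/L_e² = π²×206000×4.310×10^6/3822² = 599900 N.
P_allow = P_cr/n = 599900/4.8 = 125000 N.

P_allow = 125 kN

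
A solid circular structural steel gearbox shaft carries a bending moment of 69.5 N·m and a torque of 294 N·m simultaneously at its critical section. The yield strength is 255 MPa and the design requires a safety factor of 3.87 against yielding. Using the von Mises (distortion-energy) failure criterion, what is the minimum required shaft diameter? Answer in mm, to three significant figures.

σ_allow = σ_y/n = 255/3.87 = 65.89 MPa.
For a solid shaft σ_b = 32M/(πd³) and τ = 16T/(πd³), so the von Mises stress is σ' = (16/πd³)·√(4M²+3T²).
√(4M²+3T²) = √(4×(69500)² + 3×(294000)²) = 527900 N·mm.
d³ = 16×527900/(π×65.89) = 40800 mm³.
d = 34.43 mm.

d = 34.4 mm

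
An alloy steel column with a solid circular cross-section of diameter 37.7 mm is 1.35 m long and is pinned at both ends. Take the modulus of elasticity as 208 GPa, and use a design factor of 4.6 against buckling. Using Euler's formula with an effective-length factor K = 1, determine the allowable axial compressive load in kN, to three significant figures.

P_allow = 24.3 kN

I = πd⁴/64 = π×37.7⁴/64 = 99160 mm⁴.
Effective length L_e = KL = 1×1.35 m = 1350 mm.
Euler critical load P_cr = π²EI/L_e² = π²×208000×99160/1350² = 111700 N.
P_allow = P_cr/n = 111700/4.6 = 24280 N.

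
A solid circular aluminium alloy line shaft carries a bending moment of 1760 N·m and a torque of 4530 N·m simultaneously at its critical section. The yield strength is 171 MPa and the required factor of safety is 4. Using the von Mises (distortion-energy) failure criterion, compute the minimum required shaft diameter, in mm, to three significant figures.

σ_allow = σ_y/n = 171/4 = 42.75 MPa.
For a solid shaft σ_b = 32M/(πd³) and τ = 16T/(πd³), so the von Mises stress is σ' = (16/πd³)·√(4M²+3T²).
√(4M²+3T²) = √(4×(1.760×10^6)² + 3×(4.530×10^6)²) = 8.600×10^6 N·mm.
d³ = 16×8.600×10^6/(π×42.75) = 1.025×10^6 mm³.
d = 100.8 mm.

d = 101 mm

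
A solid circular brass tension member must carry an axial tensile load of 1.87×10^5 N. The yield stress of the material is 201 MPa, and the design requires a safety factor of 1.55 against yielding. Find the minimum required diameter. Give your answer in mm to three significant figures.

Allowable stress σ_allow = 201/1.55 = 129.7 MPa.
Required area A = F/σ_allow = 187000/129.7 = 1442 mm².
A = πd²/4 → d = √(4A/π) = 42.85 mm.

d = 42.8 mm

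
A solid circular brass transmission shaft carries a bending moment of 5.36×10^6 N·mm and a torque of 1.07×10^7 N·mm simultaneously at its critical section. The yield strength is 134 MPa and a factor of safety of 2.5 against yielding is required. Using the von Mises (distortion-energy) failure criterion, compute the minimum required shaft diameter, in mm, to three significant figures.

σ_allow = σ_y/n = 134/2.5 = 53.60 MPa.
For a solid shaft σ_b = 32M/(πd³) and τ = 16T/(πd³), so the von Mises stress is σ' = (16/πd³)·√(4M²+3T²).
√(4M²+3T²) = √(4×(5.360×10^6)² + 3×(1.070×10^7)²) = 2.141×10^7 N·mm.
d³ = 16×2.141×10^7/(π×53.60) = 2.034×10^6 mm³.
d = 126.7 mm.

d = 127 mm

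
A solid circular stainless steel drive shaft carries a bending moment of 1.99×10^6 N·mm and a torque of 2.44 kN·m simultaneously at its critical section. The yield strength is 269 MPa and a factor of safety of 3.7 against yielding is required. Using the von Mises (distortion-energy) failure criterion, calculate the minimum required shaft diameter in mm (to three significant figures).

σ_allow = σ_y/n = 269/3.7 = 72.70 MPa.
For a solid shaft σ_b = 32M/(πd³) and τ = 16T/(πd³), so the von Mises stress is σ' = (16/πd³)·√(4M²+3T²).
√(4M²+3T²) = √(4×(1.990×10^6)² + 3×(2.440×10^6)²) = 5.805×10^6 N·mm.
d³ = 16×5.805×10^6/(π×72.70) = 406700 mm³.
d = 74.09 mm.

d = 74.1 mm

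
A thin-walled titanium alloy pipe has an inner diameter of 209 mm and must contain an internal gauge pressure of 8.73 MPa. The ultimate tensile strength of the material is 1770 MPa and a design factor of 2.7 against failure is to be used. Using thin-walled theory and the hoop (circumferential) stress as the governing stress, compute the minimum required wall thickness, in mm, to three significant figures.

t = 1.39 mm

σ_allow = 1770/2.7 = 655.6 MPa.
Hoop stress σ_h = pD/(2t), so t = pD/(2σ_allow) = 8.73×209/(2×655.6) = 1.392 mm.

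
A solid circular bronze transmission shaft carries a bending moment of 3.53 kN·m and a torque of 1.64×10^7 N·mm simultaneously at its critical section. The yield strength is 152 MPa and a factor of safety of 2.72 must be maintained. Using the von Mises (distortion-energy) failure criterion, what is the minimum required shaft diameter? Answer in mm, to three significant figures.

d = 139 mm

σ_allow = σ_y/n = 152/2.72 = 55.88 MPa.
For a solid shaft σ_b = 32M/(πd³) and τ = 16T/(πd³), so the von Mises stress is σ' = (16/πd³)·√(4M²+3T²).
√(4M²+3T²) = √(4×(3.530×10^6)² + 3×(1.640×10^7)²) = 2.927×10^7 N·mm.
d³ = 16×2.927×10^7/(π×55.88) = 2.668×10^6 mm³.
d = 138.7 mm.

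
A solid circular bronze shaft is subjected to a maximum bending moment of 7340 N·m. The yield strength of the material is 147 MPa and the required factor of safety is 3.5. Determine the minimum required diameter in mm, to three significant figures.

σ_allow = 147/3.5 = 42.00 MPa.
For a solid circular section σ = 32M/(πd³), so d³ = 32M/(π σ_allow) = 32×7340000/(π×42.00) = 1.780×10^6 mm³.
d = 121.2 mm.

d = 121 mm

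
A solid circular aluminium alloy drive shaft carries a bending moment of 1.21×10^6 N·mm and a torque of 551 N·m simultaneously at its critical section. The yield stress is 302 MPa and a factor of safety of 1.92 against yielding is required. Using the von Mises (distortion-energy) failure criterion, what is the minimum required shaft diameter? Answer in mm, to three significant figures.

σ_allow = σ_y/n = 302/1.92 = 157.3 MPa.
For a solid shaft σ_b = 32M/(πd³) and τ = 16T/(πd³), so the von Mises stress is σ' = (16/πd³)·√(4M²+3T²).
√(4M²+3T²) = √(4×(1.210×10^6)² + 3×(551000)²) = 2.601×10^6 N·mm.
d³ = 16×2.601×10^6/(π×157.3) = 84230 mm³.
d = 43.84 mm.

d = 43.8 mm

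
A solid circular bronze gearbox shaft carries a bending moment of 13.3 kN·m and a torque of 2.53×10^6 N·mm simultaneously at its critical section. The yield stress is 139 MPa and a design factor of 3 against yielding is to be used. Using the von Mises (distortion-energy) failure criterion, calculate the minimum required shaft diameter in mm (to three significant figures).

d = 144 mm

σ_allow = σ_y/n = 139/3 = 46.33 MPa.
For a solid shaft σ_b = 32M/(πd³) and τ = 16T/(πd³), so the von Mises stress is σ' = (16/πd³)·√(4M²+3T²).
√(4M²+3T²) = √(4×(1.330×10^7)² + 3×(2.530×10^6)²) = 2.696×10^7 N·mm.
d³ = 16×2.696×10^7/(π×46.33) = 2.963×10^6 mm³.
d = 143.6 mm.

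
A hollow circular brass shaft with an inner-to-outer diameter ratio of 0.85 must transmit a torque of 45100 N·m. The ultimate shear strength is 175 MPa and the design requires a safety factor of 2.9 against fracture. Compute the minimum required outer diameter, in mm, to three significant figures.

τ_allow = 175/2.9 = 60.34 MPa.
For a hollow shaft τ = 16T/[πd_o³(1−k⁴)] with k = 0.85, so 1−k⁴ = 0.4780.
d_o³ = 16T/[π τ_allow (1−k⁴)] = 16×4.5100×10^7/(π×60.34×0.4780) = 7.963×10^6 mm³.
d_o = 199.7 mm.

d_o = 200 mm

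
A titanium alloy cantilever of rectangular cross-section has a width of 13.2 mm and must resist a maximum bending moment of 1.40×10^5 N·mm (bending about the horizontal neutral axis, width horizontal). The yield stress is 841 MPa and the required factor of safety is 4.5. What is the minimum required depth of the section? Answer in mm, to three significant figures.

σ_allow = 841/4.5 = 186.9 MPa.
For a rectangular section σ = 6M/(bh²), so h² = 6M/(b σ_allow) = 6×140000/(13.2×186.9) = 340.5 mm².
h = 18.45 mm.

h = 18.5 mm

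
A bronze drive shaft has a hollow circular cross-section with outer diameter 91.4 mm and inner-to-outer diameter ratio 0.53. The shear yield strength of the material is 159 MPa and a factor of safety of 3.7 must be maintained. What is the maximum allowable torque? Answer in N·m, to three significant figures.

T_allow = 5930 N·m

τ_allow = 159/3.7 = 42.97 MPa.
For a hollow shaft T_allow = τ_allow·πd_o³(1−k⁴)/16 with 1−k⁴ = 0.9211, so πd_o³(1−k⁴)/16 = 138100 mm³.
T_allow = 42.97×138100 = 5.934×10^6 N·mm = 5934 N·m.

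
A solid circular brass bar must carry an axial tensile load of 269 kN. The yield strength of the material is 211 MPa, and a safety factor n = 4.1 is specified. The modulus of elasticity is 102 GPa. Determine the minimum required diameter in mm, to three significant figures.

Allowable stress σ_allow = 211/4.1 = 51.46 MPa.
Required area A = F/σ_allow = 269000/51.46 = 5227 mm².
A = πd²/4 → d = √(4A/π) = 81.58 mm.

d = 81.6 mm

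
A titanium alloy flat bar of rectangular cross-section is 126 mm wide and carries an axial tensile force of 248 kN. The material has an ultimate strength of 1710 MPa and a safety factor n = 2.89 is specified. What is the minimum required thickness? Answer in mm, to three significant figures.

t = 3.33 mm

σ_allow = 1710/2.89 = 591.7 MPa.
Required area A = F/σ_allow = 248000/591.7 = 419.1 mm².
t = A/w = 419.1/126 = 3.326 mm.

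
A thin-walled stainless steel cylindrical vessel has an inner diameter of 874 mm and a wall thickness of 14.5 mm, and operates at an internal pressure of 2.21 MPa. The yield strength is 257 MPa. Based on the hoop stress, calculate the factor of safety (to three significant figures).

n = 3.86

σ_h = pD/(2t) = 2.21×874/(2×14.5) = 66.60 MPa.
n = 257/66.60 = 3.859.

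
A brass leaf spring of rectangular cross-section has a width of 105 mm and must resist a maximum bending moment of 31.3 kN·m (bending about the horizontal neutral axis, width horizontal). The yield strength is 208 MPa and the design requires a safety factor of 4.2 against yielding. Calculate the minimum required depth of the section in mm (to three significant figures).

σ_allow = 208/4.2 = 49.52 MPa.
For a rectangular section σ = 6M/(bh²), so h² = 6M/(b σ_allow) = 6×3.1300×10^7/(105×49.52) = 36120 mm².
h = 190.0 mm.

h = 190 mm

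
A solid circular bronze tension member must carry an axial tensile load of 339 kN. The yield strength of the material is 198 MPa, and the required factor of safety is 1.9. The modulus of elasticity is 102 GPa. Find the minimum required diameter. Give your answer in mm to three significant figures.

Allowable stress σ_allow = 198/1.9 = 104.2 MPa.
Required area A = F/σ_allow = 339000/104.2 = 3253 mm².
A = πd²/4 → d = √(4A/π) = 64.36 mm.

d = 64.4 mm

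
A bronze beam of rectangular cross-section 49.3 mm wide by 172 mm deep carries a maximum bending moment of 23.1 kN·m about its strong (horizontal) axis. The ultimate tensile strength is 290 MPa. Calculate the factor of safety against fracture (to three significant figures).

n = 3.05

Section modulus S = bh²/6 = 49.3×172²/6 = 243100 mm³.
σ = M/S = 2.3100×10^7/243100 = 95.03 MPa.
n = 290/95.03 = 3.052.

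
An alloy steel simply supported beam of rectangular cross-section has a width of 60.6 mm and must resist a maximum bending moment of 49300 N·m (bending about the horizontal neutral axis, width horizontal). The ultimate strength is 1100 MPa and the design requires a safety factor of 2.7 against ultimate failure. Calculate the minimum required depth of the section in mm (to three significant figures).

σ_allow = 1100/2.7 = 407.4 MPa.
For a rectangular section σ = 6M/(bh²), so h² = 6M/(b σ_allow) = 6×4.9300×10^7/(60.6×407.4) = 11980 mm².
h = 109.5 mm.

h = 109 mm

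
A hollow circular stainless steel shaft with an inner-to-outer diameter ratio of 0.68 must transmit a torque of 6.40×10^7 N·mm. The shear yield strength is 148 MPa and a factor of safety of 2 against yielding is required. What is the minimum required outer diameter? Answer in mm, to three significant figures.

d_o = 178 mm

τ_allow = 148/2 = 74.00 MPa.
For a hollow shaft τ = 16T/[πd_o³(1−k⁴)] with k = 0.68, so 1−k⁴ = 0.7862.
d_o³ = 16T/[π τ_allow (1−k⁴)] = 16×6.4000×10^7/(π×74.00×0.7862) = 5.603×10^6 mm³.
d_o = 177.6 mm.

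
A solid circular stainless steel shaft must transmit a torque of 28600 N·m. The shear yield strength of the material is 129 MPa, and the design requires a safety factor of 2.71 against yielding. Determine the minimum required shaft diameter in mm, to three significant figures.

Allowable shear stress τ_allow = 129/2.71 = 47.60 MPa.
For a solid shaft τ = 16T/(πd³), so d³ = 16T/(π τ_allow) = 16×2.8600×10^7/(π×47.60) = 3.060×10^6 mm³.
d = (3.060×10^6)^(1/3) = 145.2 mm.

d = 145 mm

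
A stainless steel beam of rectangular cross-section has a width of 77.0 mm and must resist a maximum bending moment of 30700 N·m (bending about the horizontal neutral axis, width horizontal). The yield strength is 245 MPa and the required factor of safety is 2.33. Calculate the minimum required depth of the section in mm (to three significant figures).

σ_allow = 245/2.33 = 105.2 MPa.
For a rectangular section σ = 6M/(bh²), so h² = 6M/(b σ_allow) = 6×3.0700×10^7/(77.0×105.2) = 22750 mm².
h = 150.8 mm.

h = 151 mm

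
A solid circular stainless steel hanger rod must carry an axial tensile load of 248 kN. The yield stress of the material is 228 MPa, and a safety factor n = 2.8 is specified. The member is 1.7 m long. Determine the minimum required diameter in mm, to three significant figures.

Allowable stress σ_allow = 228/2.8 = 81.43 MPa.
Required area A = F/σ_allow = 248000/81.43 = 3046 mm².
A = πd²/4 → d = √(4A/π) = 62.27 mm.

d = 62.3 mm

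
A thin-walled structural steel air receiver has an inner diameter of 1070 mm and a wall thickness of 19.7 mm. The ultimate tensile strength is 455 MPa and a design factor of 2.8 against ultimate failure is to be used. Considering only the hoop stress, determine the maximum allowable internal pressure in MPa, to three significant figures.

σ_allow = 455/2.8 = 162.5 MPa.
σ_h = pD/(2t) → p_allow = 2σ_allow t/D = 2×162.5×19.7/1070 = 5.984 MPa.

p_allow = 5.98 MPa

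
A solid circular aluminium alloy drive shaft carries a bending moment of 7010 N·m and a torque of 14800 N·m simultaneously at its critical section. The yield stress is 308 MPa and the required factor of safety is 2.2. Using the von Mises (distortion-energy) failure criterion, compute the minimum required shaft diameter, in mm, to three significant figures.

d = 102 mm

σ_allow = σ_y/n = 308/2.2 = 140.0 MPa.
For a solid shaft σ_b = 32M/(πd³) and τ = 16T/(πd³), so the von Mises stress is σ' = (16/πd³)·√(4M²+3T²).
√(4M²+3T²) = √(4×(7.010×10^6)² + 3×(1.480×10^7)²) = 2.922×10^7 N·mm.
d³ = 16×2.922×10^7/(π×140.0) = 1.063×10^6 mm³.
d = 102.1 mm.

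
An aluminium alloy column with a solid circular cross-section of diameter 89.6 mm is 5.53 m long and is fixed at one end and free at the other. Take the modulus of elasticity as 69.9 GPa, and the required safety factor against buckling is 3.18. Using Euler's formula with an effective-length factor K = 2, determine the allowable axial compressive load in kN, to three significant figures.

I = πd⁴/64 = π×89.6⁴/64 = 3.164×10^6 mm⁴.
Effective length L_e = KL = 2×5.53 m = 11060 mm.
Euler critical load P_cr = π²EI/L_e² = π²×69900×3.164×10^6/11060² = 17840 N.
P_allow = P_cr/n = 17840/3.18 = 5611 N.

P_allow = 5.61 kN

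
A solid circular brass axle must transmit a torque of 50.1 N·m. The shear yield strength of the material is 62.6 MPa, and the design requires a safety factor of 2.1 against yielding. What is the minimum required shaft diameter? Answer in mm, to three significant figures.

d = 20.5 mm

Allowable shear stress τ_allow = 62.6/2.1 = 29.81 MPa.
For a solid shaft τ = 16T/(πd³), so d³ = 16T/(π τ_allow) = 16×50100/(π×29.81) = 8560 mm³.
d = (8560)^(1/3) = 20.46 mm.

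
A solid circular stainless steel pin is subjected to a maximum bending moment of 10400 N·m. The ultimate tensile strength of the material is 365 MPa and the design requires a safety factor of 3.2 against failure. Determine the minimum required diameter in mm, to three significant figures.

σ_allow = 365/3.2 = 114.1 MPa.
For a solid circular section σ = 32M/(πd³), so d³ = 32M/(π σ_allow) = 32×1.0400×10^7/(π×114.1) = 928700 mm³.
d = 97.57 mm.

d = 97.6 mm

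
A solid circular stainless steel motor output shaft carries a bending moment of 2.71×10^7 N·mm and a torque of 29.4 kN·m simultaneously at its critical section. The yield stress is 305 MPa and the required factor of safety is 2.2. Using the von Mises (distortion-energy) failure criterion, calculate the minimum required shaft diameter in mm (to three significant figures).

d = 140 mm

σ_allow = σ_y/n = 305/2.2 = 138.6 MPa.
For a solid shaft σ_b = 32M/(πd³) and τ = 16T/(πd³), so the von Mises stress is σ' = (16/πd³)·√(4M²+3T²).
√(4M²+3T²) = √(4×(2.710×10^7)² + 3×(2.940×10^7)²) = 7.437×10^7 N·mm.
d³ = 16×7.437×10^7/(π×138.6) = 2.732×10^6 mm³.
d = 139.8 mm.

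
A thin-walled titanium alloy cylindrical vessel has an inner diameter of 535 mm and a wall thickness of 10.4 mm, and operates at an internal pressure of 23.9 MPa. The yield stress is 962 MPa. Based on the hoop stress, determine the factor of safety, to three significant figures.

σ_h = pD/(2t) = 23.9×535/(2×10.4) = 614.7 MPa.
n = 962/614.7 = 1.565.

n = 1.56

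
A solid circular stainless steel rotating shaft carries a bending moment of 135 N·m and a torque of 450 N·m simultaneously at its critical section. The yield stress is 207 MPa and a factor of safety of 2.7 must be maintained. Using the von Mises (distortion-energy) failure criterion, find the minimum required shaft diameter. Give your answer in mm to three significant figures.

d = 38.0 mm

σ_allow = σ_y/n = 207/2.7 = 76.67 MPa.
For a solid shaft σ_b = 32M/(πd³) and τ = 16T/(πd³), so the von Mises stress is σ' = (16/πd³)·√(4M²+3T²).
√(4M²+3T²) = √(4×(135000)² + 3×(450000)²) = 824900 N·mm.
d³ = 16×824900/(π×76.67) = 54800 mm³.
d = 37.98 mm.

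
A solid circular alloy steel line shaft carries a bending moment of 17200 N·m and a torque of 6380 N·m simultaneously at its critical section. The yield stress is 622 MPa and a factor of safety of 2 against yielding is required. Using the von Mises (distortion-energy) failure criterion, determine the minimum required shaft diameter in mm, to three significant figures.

d = 84.0 mm

σ_allow = σ_y/n = 622/2 = 311.0 MPa.
For a solid shaft σ_b = 32M/(πd³) and τ = 16T/(πd³), so the von Mises stress is σ' = (16/πd³)·√(4M²+3T²).
√(4M²+3T²) = √(4×(1.720×10^7)² + 3×(6.380×10^6)²) = 3.613×10^7 N·mm.
d³ = 16×3.613×10^7/(π×311.0) = 591700 mm³.
d = 83.95 mm.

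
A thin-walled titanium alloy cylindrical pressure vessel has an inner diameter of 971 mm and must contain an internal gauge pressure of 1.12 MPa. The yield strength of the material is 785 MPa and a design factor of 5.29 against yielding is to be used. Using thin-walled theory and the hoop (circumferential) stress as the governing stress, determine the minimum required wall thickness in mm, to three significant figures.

t = 3.66 mm

σ_allow = 785/5.29 = 148.4 MPa.
Hoop stress σ_h = pD/(2t), so t = pD/(2σ_allow) = 1.12×971/(2×148.4) = 3.664 mm.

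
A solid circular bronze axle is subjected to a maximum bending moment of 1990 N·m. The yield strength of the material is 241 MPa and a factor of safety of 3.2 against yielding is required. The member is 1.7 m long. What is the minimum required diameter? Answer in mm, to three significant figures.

d = 64.6 mm

σ_allow = 241/3.2 = 75.31 MPa.
For a solid circular section σ = 32M/(πd³), so d³ = 32M/(π σ_allow) = 32×1990000/(π×75.31) = 269100 mm³.
d = 64.56 mm.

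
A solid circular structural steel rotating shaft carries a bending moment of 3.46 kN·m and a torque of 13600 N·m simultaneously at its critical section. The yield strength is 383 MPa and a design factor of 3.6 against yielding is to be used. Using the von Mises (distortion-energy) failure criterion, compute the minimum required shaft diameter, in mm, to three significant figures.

d = 106 mm

σ_allow = σ_y/n = 383/3.6 = 106.4 MPa.
For a solid shaft σ_b = 32M/(πd³) and τ = 16T/(πd³), so the von Mises stress is σ' = (16/πd³)·√(4M²+3T²).
√(4M²+3T²) = √(4×(3.460×10^6)² + 3×(1.360×10^7)²) = 2.455×10^7 N·mm.
d³ = 16×2.455×10^7/(π×106.4) = 1.175×10^6 mm³.
d = 105.5 mm.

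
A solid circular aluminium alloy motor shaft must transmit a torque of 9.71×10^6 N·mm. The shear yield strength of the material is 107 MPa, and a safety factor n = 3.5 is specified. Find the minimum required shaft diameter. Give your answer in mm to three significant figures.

d = 117 mm

Allowable shear stress τ_allow = 107/3.5 = 30.57 MPa.
For a solid shaft τ = 16T/(πd³), so d³ = 16T/(π τ_allow) = 16×9710000/(π×30.57) = 1.618×10^6 mm³.
d = (1.618×10^6)^(1/3) = 117.4 mm.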